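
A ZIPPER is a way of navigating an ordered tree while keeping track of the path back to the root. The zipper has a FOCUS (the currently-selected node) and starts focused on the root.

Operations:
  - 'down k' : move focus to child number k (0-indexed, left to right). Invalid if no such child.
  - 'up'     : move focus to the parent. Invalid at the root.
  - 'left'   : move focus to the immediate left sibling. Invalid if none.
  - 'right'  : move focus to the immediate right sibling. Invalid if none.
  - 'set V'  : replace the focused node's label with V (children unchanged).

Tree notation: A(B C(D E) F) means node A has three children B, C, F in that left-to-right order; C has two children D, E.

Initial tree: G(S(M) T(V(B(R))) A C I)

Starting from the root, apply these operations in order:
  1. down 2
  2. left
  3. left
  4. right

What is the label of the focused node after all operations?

Step 1 (down 2): focus=A path=2 depth=1 children=[] left=['S', 'T'] right=['C', 'I'] parent=G
Step 2 (left): focus=T path=1 depth=1 children=['V'] left=['S'] right=['A', 'C', 'I'] parent=G
Step 3 (left): focus=S path=0 depth=1 children=['M'] left=[] right=['T', 'A', 'C', 'I'] parent=G
Step 4 (right): focus=T path=1 depth=1 children=['V'] left=['S'] right=['A', 'C', 'I'] parent=G

Answer: T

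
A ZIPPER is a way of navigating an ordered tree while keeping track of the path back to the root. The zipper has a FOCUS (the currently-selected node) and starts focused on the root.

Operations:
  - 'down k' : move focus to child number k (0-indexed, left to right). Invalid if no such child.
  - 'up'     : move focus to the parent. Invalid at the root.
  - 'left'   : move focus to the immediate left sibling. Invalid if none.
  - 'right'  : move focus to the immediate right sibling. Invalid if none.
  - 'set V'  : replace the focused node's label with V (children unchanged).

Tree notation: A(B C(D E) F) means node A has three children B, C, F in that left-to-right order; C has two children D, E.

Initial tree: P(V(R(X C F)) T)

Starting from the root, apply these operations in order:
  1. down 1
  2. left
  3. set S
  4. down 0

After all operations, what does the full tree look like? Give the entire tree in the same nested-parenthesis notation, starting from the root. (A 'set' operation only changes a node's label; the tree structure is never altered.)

Answer: P(S(R(X C F)) T)

Derivation:
Step 1 (down 1): focus=T path=1 depth=1 children=[] left=['V'] right=[] parent=P
Step 2 (left): focus=V path=0 depth=1 children=['R'] left=[] right=['T'] parent=P
Step 3 (set S): focus=S path=0 depth=1 children=['R'] left=[] right=['T'] parent=P
Step 4 (down 0): focus=R path=0/0 depth=2 children=['X', 'C', 'F'] left=[] right=[] parent=S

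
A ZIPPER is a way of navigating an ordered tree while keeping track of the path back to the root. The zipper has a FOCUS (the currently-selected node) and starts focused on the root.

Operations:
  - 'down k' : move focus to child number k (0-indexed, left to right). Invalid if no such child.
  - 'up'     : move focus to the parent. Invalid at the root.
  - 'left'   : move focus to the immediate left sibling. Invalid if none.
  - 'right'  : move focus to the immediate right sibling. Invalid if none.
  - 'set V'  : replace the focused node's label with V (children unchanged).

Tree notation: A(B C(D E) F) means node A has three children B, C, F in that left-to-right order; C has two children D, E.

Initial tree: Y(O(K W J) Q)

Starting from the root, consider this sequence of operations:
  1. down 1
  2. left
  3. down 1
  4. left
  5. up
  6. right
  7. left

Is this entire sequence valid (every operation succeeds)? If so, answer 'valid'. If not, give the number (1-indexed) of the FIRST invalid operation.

Answer: valid

Derivation:
Step 1 (down 1): focus=Q path=1 depth=1 children=[] left=['O'] right=[] parent=Y
Step 2 (left): focus=O path=0 depth=1 children=['K', 'W', 'J'] left=[] right=['Q'] parent=Y
Step 3 (down 1): focus=W path=0/1 depth=2 children=[] left=['K'] right=['J'] parent=O
Step 4 (left): focus=K path=0/0 depth=2 children=[] left=[] right=['W', 'J'] parent=O
Step 5 (up): focus=O path=0 depth=1 children=['K', 'W', 'J'] left=[] right=['Q'] parent=Y
Step 6 (right): focus=Q path=1 depth=1 children=[] left=['O'] right=[] parent=Y
Step 7 (left): focus=O path=0 depth=1 children=['K', 'W', 'J'] left=[] right=['Q'] parent=Y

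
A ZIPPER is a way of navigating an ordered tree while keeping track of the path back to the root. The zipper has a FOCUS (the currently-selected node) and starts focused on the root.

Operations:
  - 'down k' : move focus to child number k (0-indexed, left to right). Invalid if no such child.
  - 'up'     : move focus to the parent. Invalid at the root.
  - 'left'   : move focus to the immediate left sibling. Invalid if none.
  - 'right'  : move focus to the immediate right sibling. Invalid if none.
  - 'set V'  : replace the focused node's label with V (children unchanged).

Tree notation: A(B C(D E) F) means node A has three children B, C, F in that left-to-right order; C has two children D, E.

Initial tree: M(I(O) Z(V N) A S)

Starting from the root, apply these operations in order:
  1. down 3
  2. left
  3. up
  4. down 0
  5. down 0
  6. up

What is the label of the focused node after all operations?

Answer: I

Derivation:
Step 1 (down 3): focus=S path=3 depth=1 children=[] left=['I', 'Z', 'A'] right=[] parent=M
Step 2 (left): focus=A path=2 depth=1 children=[] left=['I', 'Z'] right=['S'] parent=M
Step 3 (up): focus=M path=root depth=0 children=['I', 'Z', 'A', 'S'] (at root)
Step 4 (down 0): focus=I path=0 depth=1 children=['O'] left=[] right=['Z', 'A', 'S'] parent=M
Step 5 (down 0): focus=O path=0/0 depth=2 children=[] left=[] right=[] parent=I
Step 6 (up): focus=I path=0 depth=1 children=['O'] left=[] right=['Z', 'A', 'S'] parent=M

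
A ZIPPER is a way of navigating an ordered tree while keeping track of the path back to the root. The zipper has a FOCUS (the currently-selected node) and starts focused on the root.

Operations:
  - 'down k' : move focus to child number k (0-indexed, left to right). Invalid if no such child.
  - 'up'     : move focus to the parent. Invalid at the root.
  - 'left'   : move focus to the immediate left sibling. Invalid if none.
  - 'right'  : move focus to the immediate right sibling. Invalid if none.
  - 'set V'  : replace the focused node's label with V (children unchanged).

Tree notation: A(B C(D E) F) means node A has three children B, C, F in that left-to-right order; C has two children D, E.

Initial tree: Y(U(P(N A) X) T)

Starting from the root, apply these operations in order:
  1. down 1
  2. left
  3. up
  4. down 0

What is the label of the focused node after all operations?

Answer: U

Derivation:
Step 1 (down 1): focus=T path=1 depth=1 children=[] left=['U'] right=[] parent=Y
Step 2 (left): focus=U path=0 depth=1 children=['P', 'X'] left=[] right=['T'] parent=Y
Step 3 (up): focus=Y path=root depth=0 children=['U', 'T'] (at root)
Step 4 (down 0): focus=U path=0 depth=1 children=['P', 'X'] left=[] right=['T'] parent=Y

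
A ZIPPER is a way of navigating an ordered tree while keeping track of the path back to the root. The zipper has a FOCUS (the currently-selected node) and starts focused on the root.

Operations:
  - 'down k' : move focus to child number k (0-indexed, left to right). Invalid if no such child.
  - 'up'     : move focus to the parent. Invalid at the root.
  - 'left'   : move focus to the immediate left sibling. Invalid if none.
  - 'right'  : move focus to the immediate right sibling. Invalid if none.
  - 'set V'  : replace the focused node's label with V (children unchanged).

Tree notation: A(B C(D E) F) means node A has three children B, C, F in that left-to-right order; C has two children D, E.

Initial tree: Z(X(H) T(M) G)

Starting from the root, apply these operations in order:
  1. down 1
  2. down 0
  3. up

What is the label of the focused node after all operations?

Answer: T

Derivation:
Step 1 (down 1): focus=T path=1 depth=1 children=['M'] left=['X'] right=['G'] parent=Z
Step 2 (down 0): focus=M path=1/0 depth=2 children=[] left=[] right=[] parent=T
Step 3 (up): focus=T path=1 depth=1 children=['M'] left=['X'] right=['G'] parent=Z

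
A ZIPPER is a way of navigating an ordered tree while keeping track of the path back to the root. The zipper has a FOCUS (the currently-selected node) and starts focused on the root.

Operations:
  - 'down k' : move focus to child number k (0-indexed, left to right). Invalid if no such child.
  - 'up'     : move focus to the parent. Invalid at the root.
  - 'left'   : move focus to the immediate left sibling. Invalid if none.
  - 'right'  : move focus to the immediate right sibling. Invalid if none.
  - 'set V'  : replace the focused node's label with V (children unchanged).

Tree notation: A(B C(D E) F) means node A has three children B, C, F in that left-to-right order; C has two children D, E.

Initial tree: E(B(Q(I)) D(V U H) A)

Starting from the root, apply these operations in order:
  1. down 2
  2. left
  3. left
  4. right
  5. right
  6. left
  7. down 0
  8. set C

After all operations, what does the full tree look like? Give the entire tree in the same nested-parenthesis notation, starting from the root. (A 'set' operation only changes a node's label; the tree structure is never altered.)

Step 1 (down 2): focus=A path=2 depth=1 children=[] left=['B', 'D'] right=[] parent=E
Step 2 (left): focus=D path=1 depth=1 children=['V', 'U', 'H'] left=['B'] right=['A'] parent=E
Step 3 (left): focus=B path=0 depth=1 children=['Q'] left=[] right=['D', 'A'] parent=E
Step 4 (right): focus=D path=1 depth=1 children=['V', 'U', 'H'] left=['B'] right=['A'] parent=E
Step 5 (right): focus=A path=2 depth=1 children=[] left=['B', 'D'] right=[] parent=E
Step 6 (left): focus=D path=1 depth=1 children=['V', 'U', 'H'] left=['B'] right=['A'] parent=E
Step 7 (down 0): focus=V path=1/0 depth=2 children=[] left=[] right=['U', 'H'] parent=D
Step 8 (set C): focus=C path=1/0 depth=2 children=[] left=[] right=['U', 'H'] parent=D

Answer: E(B(Q(I)) D(C U H) A)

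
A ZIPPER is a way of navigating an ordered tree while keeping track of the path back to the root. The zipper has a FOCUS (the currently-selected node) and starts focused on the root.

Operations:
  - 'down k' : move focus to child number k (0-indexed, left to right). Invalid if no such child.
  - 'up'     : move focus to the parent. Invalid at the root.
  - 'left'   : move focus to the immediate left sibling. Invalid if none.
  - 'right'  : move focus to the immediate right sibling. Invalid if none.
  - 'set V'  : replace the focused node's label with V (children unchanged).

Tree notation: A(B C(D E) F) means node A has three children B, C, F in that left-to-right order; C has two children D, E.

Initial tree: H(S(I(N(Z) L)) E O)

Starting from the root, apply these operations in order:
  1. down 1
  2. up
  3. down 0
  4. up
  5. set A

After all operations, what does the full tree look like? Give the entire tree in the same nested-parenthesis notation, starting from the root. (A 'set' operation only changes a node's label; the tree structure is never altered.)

Answer: A(S(I(N(Z) L)) E O)

Derivation:
Step 1 (down 1): focus=E path=1 depth=1 children=[] left=['S'] right=['O'] parent=H
Step 2 (up): focus=H path=root depth=0 children=['S', 'E', 'O'] (at root)
Step 3 (down 0): focus=S path=0 depth=1 children=['I'] left=[] right=['E', 'O'] parent=H
Step 4 (up): focus=H path=root depth=0 children=['S', 'E', 'O'] (at root)
Step 5 (set A): focus=A path=root depth=0 children=['S', 'E', 'O'] (at root)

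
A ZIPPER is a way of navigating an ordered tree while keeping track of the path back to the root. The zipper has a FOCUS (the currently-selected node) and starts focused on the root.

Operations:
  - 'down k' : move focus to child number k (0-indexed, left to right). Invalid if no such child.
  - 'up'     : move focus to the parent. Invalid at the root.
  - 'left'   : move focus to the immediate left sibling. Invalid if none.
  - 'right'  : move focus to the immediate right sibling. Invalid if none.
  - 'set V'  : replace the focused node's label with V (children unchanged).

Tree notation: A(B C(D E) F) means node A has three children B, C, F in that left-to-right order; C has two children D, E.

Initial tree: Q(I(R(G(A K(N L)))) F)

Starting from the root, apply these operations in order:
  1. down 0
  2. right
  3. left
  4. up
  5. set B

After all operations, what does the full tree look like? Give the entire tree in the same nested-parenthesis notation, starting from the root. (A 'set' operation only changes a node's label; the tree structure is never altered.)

Step 1 (down 0): focus=I path=0 depth=1 children=['R'] left=[] right=['F'] parent=Q
Step 2 (right): focus=F path=1 depth=1 children=[] left=['I'] right=[] parent=Q
Step 3 (left): focus=I path=0 depth=1 children=['R'] left=[] right=['F'] parent=Q
Step 4 (up): focus=Q path=root depth=0 children=['I', 'F'] (at root)
Step 5 (set B): focus=B path=root depth=0 children=['I', 'F'] (at root)

Answer: B(I(R(G(A K(N L)))) F)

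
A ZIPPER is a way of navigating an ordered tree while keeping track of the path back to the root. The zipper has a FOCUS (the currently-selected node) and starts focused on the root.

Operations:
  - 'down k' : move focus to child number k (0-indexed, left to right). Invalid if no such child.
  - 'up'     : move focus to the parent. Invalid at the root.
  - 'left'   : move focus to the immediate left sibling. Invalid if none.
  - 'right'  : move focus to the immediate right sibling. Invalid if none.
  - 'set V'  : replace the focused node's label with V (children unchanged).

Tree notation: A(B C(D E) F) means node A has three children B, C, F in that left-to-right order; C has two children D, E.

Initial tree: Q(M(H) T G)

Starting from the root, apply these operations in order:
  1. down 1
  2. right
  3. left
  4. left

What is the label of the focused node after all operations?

Step 1 (down 1): focus=T path=1 depth=1 children=[] left=['M'] right=['G'] parent=Q
Step 2 (right): focus=G path=2 depth=1 children=[] left=['M', 'T'] right=[] parent=Q
Step 3 (left): focus=T path=1 depth=1 children=[] left=['M'] right=['G'] parent=Q
Step 4 (left): focus=M path=0 depth=1 children=['H'] left=[] right=['T', 'G'] parent=Q

Answer: M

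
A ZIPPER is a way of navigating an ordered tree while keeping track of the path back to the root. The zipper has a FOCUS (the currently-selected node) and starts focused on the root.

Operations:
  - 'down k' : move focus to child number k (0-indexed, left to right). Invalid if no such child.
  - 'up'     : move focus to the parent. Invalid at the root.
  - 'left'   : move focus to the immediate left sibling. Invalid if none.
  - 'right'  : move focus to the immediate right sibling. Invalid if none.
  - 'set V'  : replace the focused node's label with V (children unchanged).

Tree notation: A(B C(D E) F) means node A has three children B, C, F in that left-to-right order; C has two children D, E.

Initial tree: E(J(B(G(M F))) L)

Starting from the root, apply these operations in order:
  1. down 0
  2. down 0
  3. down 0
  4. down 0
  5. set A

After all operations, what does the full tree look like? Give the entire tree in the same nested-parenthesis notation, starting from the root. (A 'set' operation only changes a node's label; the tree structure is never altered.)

Answer: E(J(B(G(A F))) L)

Derivation:
Step 1 (down 0): focus=J path=0 depth=1 children=['B'] left=[] right=['L'] parent=E
Step 2 (down 0): focus=B path=0/0 depth=2 children=['G'] left=[] right=[] parent=J
Step 3 (down 0): focus=G path=0/0/0 depth=3 children=['M', 'F'] left=[] right=[] parent=B
Step 4 (down 0): focus=M path=0/0/0/0 depth=4 children=[] left=[] right=['F'] parent=G
Step 5 (set A): focus=A path=0/0/0/0 depth=4 children=[] left=[] right=['F'] parent=G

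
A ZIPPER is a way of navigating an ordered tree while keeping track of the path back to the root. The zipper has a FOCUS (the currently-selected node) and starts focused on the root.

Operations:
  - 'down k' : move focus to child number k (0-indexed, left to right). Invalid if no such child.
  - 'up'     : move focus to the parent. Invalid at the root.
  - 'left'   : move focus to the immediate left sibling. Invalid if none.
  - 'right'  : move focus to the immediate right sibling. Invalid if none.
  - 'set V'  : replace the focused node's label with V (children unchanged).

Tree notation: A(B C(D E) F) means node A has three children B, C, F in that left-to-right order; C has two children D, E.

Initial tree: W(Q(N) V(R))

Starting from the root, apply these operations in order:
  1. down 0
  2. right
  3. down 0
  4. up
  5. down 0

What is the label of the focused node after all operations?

Answer: R

Derivation:
Step 1 (down 0): focus=Q path=0 depth=1 children=['N'] left=[] right=['V'] parent=W
Step 2 (right): focus=V path=1 depth=1 children=['R'] left=['Q'] right=[] parent=W
Step 3 (down 0): focus=R path=1/0 depth=2 children=[] left=[] right=[] parent=V
Step 4 (up): focus=V path=1 depth=1 children=['R'] left=['Q'] right=[] parent=W
Step 5 (down 0): focus=R path=1/0 depth=2 children=[] left=[] right=[] parent=V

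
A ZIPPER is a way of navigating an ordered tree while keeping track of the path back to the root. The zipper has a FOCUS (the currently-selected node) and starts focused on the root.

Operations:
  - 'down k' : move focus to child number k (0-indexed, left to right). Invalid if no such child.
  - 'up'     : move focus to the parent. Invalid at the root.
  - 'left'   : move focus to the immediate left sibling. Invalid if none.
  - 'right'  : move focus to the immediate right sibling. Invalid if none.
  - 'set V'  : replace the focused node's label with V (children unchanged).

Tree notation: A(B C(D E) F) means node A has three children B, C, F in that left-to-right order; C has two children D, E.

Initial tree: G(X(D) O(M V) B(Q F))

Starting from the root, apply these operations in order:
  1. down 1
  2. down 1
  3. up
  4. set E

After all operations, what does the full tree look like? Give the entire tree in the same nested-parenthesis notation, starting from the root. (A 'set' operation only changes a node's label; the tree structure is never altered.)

Step 1 (down 1): focus=O path=1 depth=1 children=['M', 'V'] left=['X'] right=['B'] parent=G
Step 2 (down 1): focus=V path=1/1 depth=2 children=[] left=['M'] right=[] parent=O
Step 3 (up): focus=O path=1 depth=1 children=['M', 'V'] left=['X'] right=['B'] parent=G
Step 4 (set E): focus=E path=1 depth=1 children=['M', 'V'] left=['X'] right=['B'] parent=G

Answer: G(X(D) E(M V) B(Q F))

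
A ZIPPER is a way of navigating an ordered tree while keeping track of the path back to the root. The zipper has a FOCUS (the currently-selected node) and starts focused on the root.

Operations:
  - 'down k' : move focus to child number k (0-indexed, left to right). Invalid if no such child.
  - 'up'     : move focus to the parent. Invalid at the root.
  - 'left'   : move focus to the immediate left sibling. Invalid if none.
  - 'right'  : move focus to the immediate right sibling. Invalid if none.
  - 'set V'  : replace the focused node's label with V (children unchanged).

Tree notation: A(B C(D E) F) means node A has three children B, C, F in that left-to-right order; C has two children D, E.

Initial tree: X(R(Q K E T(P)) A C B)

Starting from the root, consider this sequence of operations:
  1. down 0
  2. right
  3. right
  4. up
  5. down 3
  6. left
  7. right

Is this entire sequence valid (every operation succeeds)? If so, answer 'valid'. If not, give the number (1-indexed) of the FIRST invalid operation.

Step 1 (down 0): focus=R path=0 depth=1 children=['Q', 'K', 'E', 'T'] left=[] right=['A', 'C', 'B'] parent=X
Step 2 (right): focus=A path=1 depth=1 children=[] left=['R'] right=['C', 'B'] parent=X
Step 3 (right): focus=C path=2 depth=1 children=[] left=['R', 'A'] right=['B'] parent=X
Step 4 (up): focus=X path=root depth=0 children=['R', 'A', 'C', 'B'] (at root)
Step 5 (down 3): focus=B path=3 depth=1 children=[] left=['R', 'A', 'C'] right=[] parent=X
Step 6 (left): focus=C path=2 depth=1 children=[] left=['R', 'A'] right=['B'] parent=X
Step 7 (right): focus=B path=3 depth=1 children=[] left=['R', 'A', 'C'] right=[] parent=X

Answer: valid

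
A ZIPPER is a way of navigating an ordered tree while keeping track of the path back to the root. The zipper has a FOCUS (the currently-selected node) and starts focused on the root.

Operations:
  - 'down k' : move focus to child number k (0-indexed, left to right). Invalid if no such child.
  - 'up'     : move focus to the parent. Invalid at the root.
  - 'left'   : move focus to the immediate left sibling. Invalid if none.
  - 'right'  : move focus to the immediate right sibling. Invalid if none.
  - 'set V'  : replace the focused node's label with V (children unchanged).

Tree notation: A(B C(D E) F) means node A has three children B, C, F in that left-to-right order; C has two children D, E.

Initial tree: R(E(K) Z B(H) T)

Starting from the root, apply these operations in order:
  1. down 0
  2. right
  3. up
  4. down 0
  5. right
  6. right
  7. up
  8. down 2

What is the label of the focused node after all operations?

Step 1 (down 0): focus=E path=0 depth=1 children=['K'] left=[] right=['Z', 'B', 'T'] parent=R
Step 2 (right): focus=Z path=1 depth=1 children=[] left=['E'] right=['B', 'T'] parent=R
Step 3 (up): focus=R path=root depth=0 children=['E', 'Z', 'B', 'T'] (at root)
Step 4 (down 0): focus=E path=0 depth=1 children=['K'] left=[] right=['Z', 'B', 'T'] parent=R
Step 5 (right): focus=Z path=1 depth=1 children=[] left=['E'] right=['B', 'T'] parent=R
Step 6 (right): focus=B path=2 depth=1 children=['H'] left=['E', 'Z'] right=['T'] parent=R
Step 7 (up): focus=R path=root depth=0 children=['E', 'Z', 'B', 'T'] (at root)
Step 8 (down 2): focus=B path=2 depth=1 children=['H'] left=['E', 'Z'] right=['T'] parent=R

Answer: B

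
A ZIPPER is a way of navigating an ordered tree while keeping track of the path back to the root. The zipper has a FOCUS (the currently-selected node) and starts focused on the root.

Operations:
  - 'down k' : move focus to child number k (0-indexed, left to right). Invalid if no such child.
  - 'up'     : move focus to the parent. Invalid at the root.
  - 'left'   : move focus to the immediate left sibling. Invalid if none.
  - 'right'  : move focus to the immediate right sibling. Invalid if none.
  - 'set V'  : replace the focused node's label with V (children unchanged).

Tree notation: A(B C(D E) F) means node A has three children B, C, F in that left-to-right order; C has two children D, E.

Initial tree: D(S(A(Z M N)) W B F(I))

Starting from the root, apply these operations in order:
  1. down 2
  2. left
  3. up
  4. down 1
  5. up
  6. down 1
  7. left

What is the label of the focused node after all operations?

Answer: S

Derivation:
Step 1 (down 2): focus=B path=2 depth=1 children=[] left=['S', 'W'] right=['F'] parent=D
Step 2 (left): focus=W path=1 depth=1 children=[] left=['S'] right=['B', 'F'] parent=D
Step 3 (up): focus=D path=root depth=0 children=['S', 'W', 'B', 'F'] (at root)
Step 4 (down 1): focus=W path=1 depth=1 children=[] left=['S'] right=['B', 'F'] parent=D
Step 5 (up): focus=D path=root depth=0 children=['S', 'W', 'B', 'F'] (at root)
Step 6 (down 1): focus=W path=1 depth=1 children=[] left=['S'] right=['B', 'F'] parent=D
Step 7 (left): focus=S path=0 depth=1 children=['A'] left=[] right=['W', 'B', 'F'] parent=D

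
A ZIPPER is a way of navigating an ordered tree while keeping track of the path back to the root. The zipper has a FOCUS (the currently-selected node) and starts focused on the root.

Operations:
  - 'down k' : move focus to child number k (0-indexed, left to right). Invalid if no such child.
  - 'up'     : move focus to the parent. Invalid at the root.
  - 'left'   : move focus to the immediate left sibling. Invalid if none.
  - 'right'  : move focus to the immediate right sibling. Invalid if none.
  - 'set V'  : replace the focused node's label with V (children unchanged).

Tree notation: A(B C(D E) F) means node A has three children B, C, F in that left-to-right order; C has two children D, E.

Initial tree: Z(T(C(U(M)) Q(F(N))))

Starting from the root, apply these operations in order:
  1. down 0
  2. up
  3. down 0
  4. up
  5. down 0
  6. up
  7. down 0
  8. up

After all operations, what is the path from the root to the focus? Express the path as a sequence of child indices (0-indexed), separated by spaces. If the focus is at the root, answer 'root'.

Step 1 (down 0): focus=T path=0 depth=1 children=['C', 'Q'] left=[] right=[] parent=Z
Step 2 (up): focus=Z path=root depth=0 children=['T'] (at root)
Step 3 (down 0): focus=T path=0 depth=1 children=['C', 'Q'] left=[] right=[] parent=Z
Step 4 (up): focus=Z path=root depth=0 children=['T'] (at root)
Step 5 (down 0): focus=T path=0 depth=1 children=['C', 'Q'] left=[] right=[] parent=Z
Step 6 (up): focus=Z path=root depth=0 children=['T'] (at root)
Step 7 (down 0): focus=T path=0 depth=1 children=['C', 'Q'] left=[] right=[] parent=Z
Step 8 (up): focus=Z path=root depth=0 children=['T'] (at root)

Answer: root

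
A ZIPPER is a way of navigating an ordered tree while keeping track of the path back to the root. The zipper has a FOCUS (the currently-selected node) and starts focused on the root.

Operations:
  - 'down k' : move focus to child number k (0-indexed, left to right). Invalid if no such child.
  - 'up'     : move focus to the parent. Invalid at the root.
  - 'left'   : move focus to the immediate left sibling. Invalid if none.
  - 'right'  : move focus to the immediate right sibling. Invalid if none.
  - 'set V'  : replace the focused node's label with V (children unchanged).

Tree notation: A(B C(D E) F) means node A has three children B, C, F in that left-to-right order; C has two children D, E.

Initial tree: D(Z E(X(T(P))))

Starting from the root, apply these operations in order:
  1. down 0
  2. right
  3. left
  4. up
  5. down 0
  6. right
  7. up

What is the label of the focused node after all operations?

Step 1 (down 0): focus=Z path=0 depth=1 children=[] left=[] right=['E'] parent=D
Step 2 (right): focus=E path=1 depth=1 children=['X'] left=['Z'] right=[] parent=D
Step 3 (left): focus=Z path=0 depth=1 children=[] left=[] right=['E'] parent=D
Step 4 (up): focus=D path=root depth=0 children=['Z', 'E'] (at root)
Step 5 (down 0): focus=Z path=0 depth=1 children=[] left=[] right=['E'] parent=D
Step 6 (right): focus=E path=1 depth=1 children=['X'] left=['Z'] right=[] parent=D
Step 7 (up): focus=D path=root depth=0 children=['Z', 'E'] (at root)

Answer: D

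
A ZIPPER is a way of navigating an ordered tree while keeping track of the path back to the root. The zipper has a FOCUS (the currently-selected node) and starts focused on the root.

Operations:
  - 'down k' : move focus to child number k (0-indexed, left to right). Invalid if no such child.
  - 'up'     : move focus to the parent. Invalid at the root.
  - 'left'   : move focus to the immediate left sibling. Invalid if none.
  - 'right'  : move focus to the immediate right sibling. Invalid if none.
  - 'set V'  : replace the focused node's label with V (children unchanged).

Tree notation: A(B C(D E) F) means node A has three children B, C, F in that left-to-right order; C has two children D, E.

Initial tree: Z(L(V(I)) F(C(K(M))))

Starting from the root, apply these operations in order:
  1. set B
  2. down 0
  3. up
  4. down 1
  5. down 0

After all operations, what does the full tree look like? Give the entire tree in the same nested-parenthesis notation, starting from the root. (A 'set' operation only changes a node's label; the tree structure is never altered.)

Step 1 (set B): focus=B path=root depth=0 children=['L', 'F'] (at root)
Step 2 (down 0): focus=L path=0 depth=1 children=['V'] left=[] right=['F'] parent=B
Step 3 (up): focus=B path=root depth=0 children=['L', 'F'] (at root)
Step 4 (down 1): focus=F path=1 depth=1 children=['C'] left=['L'] right=[] parent=B
Step 5 (down 0): focus=C path=1/0 depth=2 children=['K'] left=[] right=[] parent=F

Answer: B(L(V(I)) F(C(K(M))))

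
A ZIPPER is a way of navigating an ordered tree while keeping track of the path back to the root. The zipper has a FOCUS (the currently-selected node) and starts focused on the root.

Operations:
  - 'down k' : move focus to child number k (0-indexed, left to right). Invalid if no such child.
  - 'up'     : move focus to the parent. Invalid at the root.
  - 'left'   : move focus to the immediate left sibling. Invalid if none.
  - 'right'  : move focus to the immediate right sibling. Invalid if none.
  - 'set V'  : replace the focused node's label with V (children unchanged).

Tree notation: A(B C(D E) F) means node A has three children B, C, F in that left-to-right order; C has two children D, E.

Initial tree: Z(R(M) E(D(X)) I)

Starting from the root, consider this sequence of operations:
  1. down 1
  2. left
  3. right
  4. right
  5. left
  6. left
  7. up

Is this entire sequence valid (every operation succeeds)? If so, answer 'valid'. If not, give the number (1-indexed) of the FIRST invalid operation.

Step 1 (down 1): focus=E path=1 depth=1 children=['D'] left=['R'] right=['I'] parent=Z
Step 2 (left): focus=R path=0 depth=1 children=['M'] left=[] right=['E', 'I'] parent=Z
Step 3 (right): focus=E path=1 depth=1 children=['D'] left=['R'] right=['I'] parent=Z
Step 4 (right): focus=I path=2 depth=1 children=[] left=['R', 'E'] right=[] parent=Z
Step 5 (left): focus=E path=1 depth=1 children=['D'] left=['R'] right=['I'] parent=Z
Step 6 (left): focus=R path=0 depth=1 children=['M'] left=[] right=['E', 'I'] parent=Z
Step 7 (up): focus=Z path=root depth=0 children=['R', 'E', 'I'] (at root)

Answer: valid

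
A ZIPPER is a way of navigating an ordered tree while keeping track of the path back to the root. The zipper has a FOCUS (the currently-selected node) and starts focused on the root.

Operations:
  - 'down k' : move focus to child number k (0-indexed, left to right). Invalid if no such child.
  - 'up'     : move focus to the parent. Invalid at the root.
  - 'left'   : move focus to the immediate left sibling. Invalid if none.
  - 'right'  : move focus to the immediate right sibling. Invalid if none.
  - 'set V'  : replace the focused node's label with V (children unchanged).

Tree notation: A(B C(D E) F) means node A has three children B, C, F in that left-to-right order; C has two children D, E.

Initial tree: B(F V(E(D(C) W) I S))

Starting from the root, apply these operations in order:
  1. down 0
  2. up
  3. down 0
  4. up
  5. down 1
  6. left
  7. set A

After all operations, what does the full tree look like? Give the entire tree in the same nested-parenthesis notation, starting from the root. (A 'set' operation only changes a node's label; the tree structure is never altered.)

Step 1 (down 0): focus=F path=0 depth=1 children=[] left=[] right=['V'] parent=B
Step 2 (up): focus=B path=root depth=0 children=['F', 'V'] (at root)
Step 3 (down 0): focus=F path=0 depth=1 children=[] left=[] right=['V'] parent=B
Step 4 (up): focus=B path=root depth=0 children=['F', 'V'] (at root)
Step 5 (down 1): focus=V path=1 depth=1 children=['E', 'I', 'S'] left=['F'] right=[] parent=B
Step 6 (left): focus=F path=0 depth=1 children=[] left=[] right=['V'] parent=B
Step 7 (set A): focus=A path=0 depth=1 children=[] left=[] right=['V'] parent=B

Answer: B(A V(E(D(C) W) I S))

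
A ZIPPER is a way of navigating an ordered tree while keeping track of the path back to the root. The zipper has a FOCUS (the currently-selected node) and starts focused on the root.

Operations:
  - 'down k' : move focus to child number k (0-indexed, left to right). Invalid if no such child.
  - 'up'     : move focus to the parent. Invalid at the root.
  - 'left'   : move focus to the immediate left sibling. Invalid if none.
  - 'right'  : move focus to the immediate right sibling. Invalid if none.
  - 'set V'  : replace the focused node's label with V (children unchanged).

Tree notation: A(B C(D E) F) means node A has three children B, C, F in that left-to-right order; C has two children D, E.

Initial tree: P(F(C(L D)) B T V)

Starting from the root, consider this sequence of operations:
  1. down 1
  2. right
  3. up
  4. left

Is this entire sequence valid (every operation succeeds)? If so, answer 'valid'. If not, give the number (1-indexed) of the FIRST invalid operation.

Step 1 (down 1): focus=B path=1 depth=1 children=[] left=['F'] right=['T', 'V'] parent=P
Step 2 (right): focus=T path=2 depth=1 children=[] left=['F', 'B'] right=['V'] parent=P
Step 3 (up): focus=P path=root depth=0 children=['F', 'B', 'T', 'V'] (at root)
Step 4 (left): INVALID

Answer: 4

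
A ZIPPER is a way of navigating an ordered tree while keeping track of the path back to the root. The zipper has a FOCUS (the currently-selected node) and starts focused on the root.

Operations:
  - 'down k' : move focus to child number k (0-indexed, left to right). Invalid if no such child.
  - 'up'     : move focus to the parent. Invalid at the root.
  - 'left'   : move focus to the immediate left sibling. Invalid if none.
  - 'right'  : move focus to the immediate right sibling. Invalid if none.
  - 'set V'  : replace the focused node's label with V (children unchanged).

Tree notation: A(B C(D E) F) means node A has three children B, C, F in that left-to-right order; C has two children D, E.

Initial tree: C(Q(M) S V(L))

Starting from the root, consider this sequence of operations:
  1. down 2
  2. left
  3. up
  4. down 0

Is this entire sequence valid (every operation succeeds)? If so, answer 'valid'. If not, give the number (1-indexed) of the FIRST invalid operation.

Answer: valid

Derivation:
Step 1 (down 2): focus=V path=2 depth=1 children=['L'] left=['Q', 'S'] right=[] parent=C
Step 2 (left): focus=S path=1 depth=1 children=[] left=['Q'] right=['V'] parent=C
Step 3 (up): focus=C path=root depth=0 children=['Q', 'S', 'V'] (at root)
Step 4 (down 0): focus=Q path=0 depth=1 children=['M'] left=[] right=['S', 'V'] parent=C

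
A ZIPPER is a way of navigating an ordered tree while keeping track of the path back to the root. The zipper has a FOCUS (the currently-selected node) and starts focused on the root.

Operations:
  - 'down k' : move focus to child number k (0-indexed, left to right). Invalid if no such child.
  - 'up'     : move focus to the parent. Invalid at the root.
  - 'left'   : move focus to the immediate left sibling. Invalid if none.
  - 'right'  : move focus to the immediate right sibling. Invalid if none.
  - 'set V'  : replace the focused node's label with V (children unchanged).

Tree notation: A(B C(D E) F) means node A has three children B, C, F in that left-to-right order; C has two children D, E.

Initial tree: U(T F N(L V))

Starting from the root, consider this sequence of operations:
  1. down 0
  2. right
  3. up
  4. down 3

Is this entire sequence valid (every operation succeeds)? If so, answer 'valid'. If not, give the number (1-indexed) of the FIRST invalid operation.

Answer: 4

Derivation:
Step 1 (down 0): focus=T path=0 depth=1 children=[] left=[] right=['F', 'N'] parent=U
Step 2 (right): focus=F path=1 depth=1 children=[] left=['T'] right=['N'] parent=U
Step 3 (up): focus=U path=root depth=0 children=['T', 'F', 'N'] (at root)
Step 4 (down 3): INVALID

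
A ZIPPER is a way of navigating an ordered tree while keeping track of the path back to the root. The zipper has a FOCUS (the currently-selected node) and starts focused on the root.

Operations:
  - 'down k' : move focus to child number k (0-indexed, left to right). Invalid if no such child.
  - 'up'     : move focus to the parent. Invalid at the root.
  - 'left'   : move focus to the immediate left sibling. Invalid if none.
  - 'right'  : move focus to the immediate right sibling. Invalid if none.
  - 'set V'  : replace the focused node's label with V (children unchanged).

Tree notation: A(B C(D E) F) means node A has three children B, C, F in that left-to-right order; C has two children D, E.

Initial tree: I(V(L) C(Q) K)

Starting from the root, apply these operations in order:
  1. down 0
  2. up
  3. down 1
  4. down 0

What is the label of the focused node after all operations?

Step 1 (down 0): focus=V path=0 depth=1 children=['L'] left=[] right=['C', 'K'] parent=I
Step 2 (up): focus=I path=root depth=0 children=['V', 'C', 'K'] (at root)
Step 3 (down 1): focus=C path=1 depth=1 children=['Q'] left=['V'] right=['K'] parent=I
Step 4 (down 0): focus=Q path=1/0 depth=2 children=[] left=[] right=[] parent=C

Answer: Q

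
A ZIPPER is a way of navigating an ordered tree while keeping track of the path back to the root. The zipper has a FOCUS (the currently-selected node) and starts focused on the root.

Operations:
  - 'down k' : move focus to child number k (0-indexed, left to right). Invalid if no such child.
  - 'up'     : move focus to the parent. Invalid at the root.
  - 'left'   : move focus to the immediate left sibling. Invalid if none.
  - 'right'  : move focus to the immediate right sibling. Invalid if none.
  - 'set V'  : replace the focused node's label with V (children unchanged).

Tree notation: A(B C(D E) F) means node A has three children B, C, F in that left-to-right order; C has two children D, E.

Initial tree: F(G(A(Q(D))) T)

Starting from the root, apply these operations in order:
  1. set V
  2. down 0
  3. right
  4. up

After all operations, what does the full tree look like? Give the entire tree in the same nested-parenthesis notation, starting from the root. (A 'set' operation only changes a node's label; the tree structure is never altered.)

Answer: V(G(A(Q(D))) T)

Derivation:
Step 1 (set V): focus=V path=root depth=0 children=['G', 'T'] (at root)
Step 2 (down 0): focus=G path=0 depth=1 children=['A'] left=[] right=['T'] parent=V
Step 3 (right): focus=T path=1 depth=1 children=[] left=['G'] right=[] parent=V
Step 4 (up): focus=V path=root depth=0 children=['G', 'T'] (at root)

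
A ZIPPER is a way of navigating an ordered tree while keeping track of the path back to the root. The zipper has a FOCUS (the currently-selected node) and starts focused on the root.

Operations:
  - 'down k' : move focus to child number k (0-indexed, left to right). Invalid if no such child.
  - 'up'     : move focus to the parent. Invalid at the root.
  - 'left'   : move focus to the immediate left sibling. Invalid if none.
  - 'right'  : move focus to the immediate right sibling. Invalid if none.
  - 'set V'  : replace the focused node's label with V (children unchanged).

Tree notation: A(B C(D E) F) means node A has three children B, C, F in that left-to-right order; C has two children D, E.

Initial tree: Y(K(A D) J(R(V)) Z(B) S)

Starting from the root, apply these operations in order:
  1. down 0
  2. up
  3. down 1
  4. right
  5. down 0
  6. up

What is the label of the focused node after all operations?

Answer: Z

Derivation:
Step 1 (down 0): focus=K path=0 depth=1 children=['A', 'D'] left=[] right=['J', 'Z', 'S'] parent=Y
Step 2 (up): focus=Y path=root depth=0 children=['K', 'J', 'Z', 'S'] (at root)
Step 3 (down 1): focus=J path=1 depth=1 children=['R'] left=['K'] right=['Z', 'S'] parent=Y
Step 4 (right): focus=Z path=2 depth=1 children=['B'] left=['K', 'J'] right=['S'] parent=Y
Step 5 (down 0): focus=B path=2/0 depth=2 children=[] left=[] right=[] parent=Z
Step 6 (up): focus=Z path=2 depth=1 children=['B'] left=['K', 'J'] right=['S'] parent=Y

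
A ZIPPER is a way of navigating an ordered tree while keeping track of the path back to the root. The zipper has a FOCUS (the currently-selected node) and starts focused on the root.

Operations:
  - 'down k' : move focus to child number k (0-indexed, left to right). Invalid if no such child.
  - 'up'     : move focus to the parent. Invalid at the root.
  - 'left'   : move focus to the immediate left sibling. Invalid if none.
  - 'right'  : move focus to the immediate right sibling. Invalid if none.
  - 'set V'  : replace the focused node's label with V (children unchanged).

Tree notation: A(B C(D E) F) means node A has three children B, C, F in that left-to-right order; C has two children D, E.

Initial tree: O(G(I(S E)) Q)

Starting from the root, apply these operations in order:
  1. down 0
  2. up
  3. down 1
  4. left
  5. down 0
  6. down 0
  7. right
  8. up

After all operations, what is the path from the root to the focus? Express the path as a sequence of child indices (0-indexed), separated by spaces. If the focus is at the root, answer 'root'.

Answer: 0 0

Derivation:
Step 1 (down 0): focus=G path=0 depth=1 children=['I'] left=[] right=['Q'] parent=O
Step 2 (up): focus=O path=root depth=0 children=['G', 'Q'] (at root)
Step 3 (down 1): focus=Q path=1 depth=1 children=[] left=['G'] right=[] parent=O
Step 4 (left): focus=G path=0 depth=1 children=['I'] left=[] right=['Q'] parent=O
Step 5 (down 0): focus=I path=0/0 depth=2 children=['S', 'E'] left=[] right=[] parent=G
Step 6 (down 0): focus=S path=0/0/0 depth=3 children=[] left=[] right=['E'] parent=I
Step 7 (right): focus=E path=0/0/1 depth=3 children=[] left=['S'] right=[] parent=I
Step 8 (up): focus=I path=0/0 depth=2 children=['S', 'E'] left=[] right=[] parent=G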